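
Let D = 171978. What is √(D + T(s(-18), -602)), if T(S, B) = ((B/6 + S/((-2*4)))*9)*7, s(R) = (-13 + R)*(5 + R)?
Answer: √2599734/4 ≈ 403.09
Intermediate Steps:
T(S, B) = -63*S/8 + 21*B/2 (T(S, B) = ((B*(⅙) + S/(-8))*9)*7 = ((B/6 + S*(-⅛))*9)*7 = ((B/6 - S/8)*9)*7 = ((-S/8 + B/6)*9)*7 = (-9*S/8 + 3*B/2)*7 = -63*S/8 + 21*B/2)
√(D + T(s(-18), -602)) = √(171978 + (-63*(-65 + (-18)² - 8*(-18))/8 + (21/2)*(-602))) = √(171978 + (-63*(-65 + 324 + 144)/8 - 6321)) = √(171978 + (-63/8*403 - 6321)) = √(171978 + (-25389/8 - 6321)) = √(171978 - 75957/8) = √(1299867/8) = √2599734/4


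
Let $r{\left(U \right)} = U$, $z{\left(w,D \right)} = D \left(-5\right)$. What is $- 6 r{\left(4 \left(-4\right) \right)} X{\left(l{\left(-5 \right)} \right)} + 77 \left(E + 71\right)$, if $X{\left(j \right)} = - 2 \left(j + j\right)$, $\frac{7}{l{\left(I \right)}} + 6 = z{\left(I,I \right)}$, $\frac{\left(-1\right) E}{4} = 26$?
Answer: $- \frac{50967}{19} \approx -2682.5$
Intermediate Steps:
$E = -104$ ($E = \left(-4\right) 26 = -104$)
$z{\left(w,D \right)} = - 5 D$
$l{\left(I \right)} = \frac{7}{-6 - 5 I}$
$X{\left(j \right)} = - 4 j$ ($X{\left(j \right)} = - 2 \cdot 2 j = - 4 j$)
$- 6 r{\left(4 \left(-4\right) \right)} X{\left(l{\left(-5 \right)} \right)} + 77 \left(E + 71\right) = - 6 \cdot 4 \left(-4\right) \left(- 4 \left(- \frac{7}{6 + 5 \left(-5\right)}\right)\right) + 77 \left(-104 + 71\right) = \left(-6\right) \left(-16\right) \left(- 4 \left(- \frac{7}{6 - 25}\right)\right) + 77 \left(-33\right) = 96 \left(- 4 \left(- \frac{7}{-19}\right)\right) - 2541 = 96 \left(- 4 \left(\left(-7\right) \left(- \frac{1}{19}\right)\right)\right) - 2541 = 96 \left(\left(-4\right) \frac{7}{19}\right) - 2541 = 96 \left(- \frac{28}{19}\right) - 2541 = - \frac{2688}{19} - 2541 = - \frac{50967}{19}$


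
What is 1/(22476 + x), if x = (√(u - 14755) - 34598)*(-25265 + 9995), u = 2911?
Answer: 11006957/5815406450605827 + 2545*I*√329/7753875267474436 ≈ 1.8927e-9 + 5.9534e-12*I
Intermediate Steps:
x = 528311460 - 91620*I*√329 (x = (√(2911 - 14755) - 34598)*(-25265 + 9995) = (√(-11844) - 34598)*(-15270) = (6*I*√329 - 34598)*(-15270) = (-34598 + 6*I*√329)*(-15270) = 528311460 - 91620*I*√329 ≈ 5.2831e+8 - 1.6618e+6*I)
1/(22476 + x) = 1/(22476 + (528311460 - 91620*I*√329)) = 1/(528333936 - 91620*I*√329)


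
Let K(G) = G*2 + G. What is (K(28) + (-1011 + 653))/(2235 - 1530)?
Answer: -274/705 ≈ -0.38865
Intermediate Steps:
K(G) = 3*G (K(G) = 2*G + G = 3*G)
(K(28) + (-1011 + 653))/(2235 - 1530) = (3*28 + (-1011 + 653))/(2235 - 1530) = (84 - 358)/705 = -274*1/705 = -274/705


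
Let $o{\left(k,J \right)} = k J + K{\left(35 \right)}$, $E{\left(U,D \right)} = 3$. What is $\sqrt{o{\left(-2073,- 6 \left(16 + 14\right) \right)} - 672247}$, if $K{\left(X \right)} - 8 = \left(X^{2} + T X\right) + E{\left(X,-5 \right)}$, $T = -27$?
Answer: $8 i \sqrt{4669} \approx 546.64 i$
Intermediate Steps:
$K{\left(X \right)} = 11 + X^{2} - 27 X$ ($K{\left(X \right)} = 8 + \left(\left(X^{2} - 27 X\right) + 3\right) = 8 + \left(3 + X^{2} - 27 X\right) = 11 + X^{2} - 27 X$)
$o{\left(k,J \right)} = 291 + J k$ ($o{\left(k,J \right)} = k J + \left(11 + 35^{2} - 945\right) = J k + \left(11 + 1225 - 945\right) = J k + 291 = 291 + J k$)
$\sqrt{o{\left(-2073,- 6 \left(16 + 14\right) \right)} - 672247} = \sqrt{\left(291 + - 6 \left(16 + 14\right) \left(-2073\right)\right) - 672247} = \sqrt{\left(291 + \left(-6\right) 30 \left(-2073\right)\right) - 672247} = \sqrt{\left(291 - -373140\right) - 672247} = \sqrt{\left(291 + 373140\right) - 672247} = \sqrt{373431 - 672247} = \sqrt{-298816} = 8 i \sqrt{4669}$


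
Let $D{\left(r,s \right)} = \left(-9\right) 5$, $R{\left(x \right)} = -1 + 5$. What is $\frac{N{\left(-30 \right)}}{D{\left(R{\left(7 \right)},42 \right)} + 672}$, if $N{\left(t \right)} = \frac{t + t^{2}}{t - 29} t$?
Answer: $\frac{8700}{12331} \approx 0.70554$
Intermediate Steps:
$R{\left(x \right)} = 4$
$D{\left(r,s \right)} = -45$
$N{\left(t \right)} = \frac{t \left(t + t^{2}\right)}{-29 + t}$ ($N{\left(t \right)} = \frac{t + t^{2}}{-29 + t} t = \frac{t \left(t + t^{2}\right)}{-29 + t}$)
$\frac{N{\left(-30 \right)}}{D{\left(R{\left(7 \right)},42 \right)} + 672} = \frac{\left(-30\right)^{2} \frac{1}{-29 - 30} \left(1 - 30\right)}{-45 + 672} = \frac{900 \frac{1}{-59} \left(-29\right)}{627} = \frac{900 \left(- \frac{1}{59}\right) \left(-29\right)}{627} = \frac{1}{627} \cdot \frac{26100}{59} = \frac{8700}{12331}$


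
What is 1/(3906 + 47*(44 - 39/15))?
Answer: 5/29259 ≈ 0.00017089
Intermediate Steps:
1/(3906 + 47*(44 - 39/15)) = 1/(3906 + 47*(44 - 39*1/15)) = 1/(3906 + 47*(44 - 13/5)) = 1/(3906 + 47*(207/5)) = 1/(3906 + 9729/5) = 1/(29259/5) = 5/29259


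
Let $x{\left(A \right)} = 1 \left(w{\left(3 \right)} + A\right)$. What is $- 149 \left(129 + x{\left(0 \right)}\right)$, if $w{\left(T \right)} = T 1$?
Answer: $-19668$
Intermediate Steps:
$w{\left(T \right)} = T$
$x{\left(A \right)} = 3 + A$ ($x{\left(A \right)} = 1 \left(3 + A\right) = 3 + A$)
$- 149 \left(129 + x{\left(0 \right)}\right) = - 149 \left(129 + \left(3 + 0\right)\right) = - 149 \left(129 + 3\right) = \left(-149\right) 132 = -19668$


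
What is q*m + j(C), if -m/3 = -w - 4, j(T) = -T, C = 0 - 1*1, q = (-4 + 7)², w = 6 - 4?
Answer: 163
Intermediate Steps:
w = 2
q = 9 (q = 3² = 9)
C = -1 (C = 0 - 1 = -1)
m = 18 (m = -3*(-1*2 - 4) = -3*(-2 - 4) = -3*(-6) = 18)
q*m + j(C) = 9*18 - 1*(-1) = 162 + 1 = 163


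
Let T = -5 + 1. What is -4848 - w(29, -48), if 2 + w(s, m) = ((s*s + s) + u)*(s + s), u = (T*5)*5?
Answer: -49506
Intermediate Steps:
T = -4
u = -100 (u = -4*5*5 = -20*5 = -100)
w(s, m) = -2 + 2*s*(-100 + s + s²) (w(s, m) = -2 + ((s*s + s) - 100)*(s + s) = -2 + ((s² + s) - 100)*(2*s) = -2 + ((s + s²) - 100)*(2*s) = -2 + (-100 + s + s²)*(2*s) = -2 + 2*s*(-100 + s + s²))
-4848 - w(29, -48) = -4848 - (-2 - 200*29 + 2*29² + 2*29³) = -4848 - (-2 - 5800 + 2*841 + 2*24389) = -4848 - (-2 - 5800 + 1682 + 48778) = -4848 - 1*44658 = -4848 - 44658 = -49506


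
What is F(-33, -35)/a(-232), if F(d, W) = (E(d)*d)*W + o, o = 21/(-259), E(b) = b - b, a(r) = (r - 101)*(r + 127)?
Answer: -1/431235 ≈ -2.3189e-6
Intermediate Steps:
a(r) = (-101 + r)*(127 + r)
E(b) = 0
o = -3/37 (o = 21*(-1/259) = -3/37 ≈ -0.081081)
F(d, W) = -3/37 (F(d, W) = (0*d)*W - 3/37 = 0*W - 3/37 = 0 - 3/37 = -3/37)
F(-33, -35)/a(-232) = -3/(37*(-12827 + (-232)² + 26*(-232))) = -3/(37*(-12827 + 53824 - 6032)) = -3/37/34965 = -3/37*1/34965 = -1/431235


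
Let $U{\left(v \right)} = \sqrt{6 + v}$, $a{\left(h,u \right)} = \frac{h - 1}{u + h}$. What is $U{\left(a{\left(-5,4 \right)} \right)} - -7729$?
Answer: $7729 + 2 \sqrt{3} \approx 7732.5$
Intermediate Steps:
$a{\left(h,u \right)} = \frac{-1 + h}{h + u}$
$U{\left(a{\left(-5,4 \right)} \right)} - -7729 = \sqrt{6 + \frac{-1 - 5}{-5 + 4}} - -7729 = \sqrt{6 + \frac{1}{-1} \left(-6\right)} + 7729 = \sqrt{6 - -6} + 7729 = \sqrt{6 + 6} + 7729 = \sqrt{12} + 7729 = 2 \sqrt{3} + 7729 = 7729 + 2 \sqrt{3}$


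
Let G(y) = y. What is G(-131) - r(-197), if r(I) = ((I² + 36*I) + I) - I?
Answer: -31848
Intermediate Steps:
r(I) = I² + 36*I (r(I) = (I² + 37*I) - I = I² + 36*I)
G(-131) - r(-197) = -131 - (-197)*(36 - 197) = -131 - (-197)*(-161) = -131 - 1*31717 = -131 - 31717 = -31848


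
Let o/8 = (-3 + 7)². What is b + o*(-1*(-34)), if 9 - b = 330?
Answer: 4031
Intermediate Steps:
b = -321 (b = 9 - 1*330 = 9 - 330 = -321)
o = 128 (o = 8*(-3 + 7)² = 8*4² = 8*16 = 128)
b + o*(-1*(-34)) = -321 + 128*(-1*(-34)) = -321 + 128*34 = -321 + 4352 = 4031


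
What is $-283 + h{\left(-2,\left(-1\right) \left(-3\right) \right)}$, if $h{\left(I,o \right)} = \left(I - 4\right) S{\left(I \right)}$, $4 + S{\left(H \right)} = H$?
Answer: $-247$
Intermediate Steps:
$S{\left(H \right)} = -4 + H$
$h{\left(I,o \right)} = \left(-4 + I\right)^{2}$ ($h{\left(I,o \right)} = \left(I - 4\right) \left(-4 + I\right) = \left(-4 + I\right) \left(-4 + I\right) = \left(-4 + I\right)^{2}$)
$-283 + h{\left(-2,\left(-1\right) \left(-3\right) \right)} = -283 + \left(-4 - 2\right)^{2} = -283 + \left(-6\right)^{2} = -283 + 36 = -247$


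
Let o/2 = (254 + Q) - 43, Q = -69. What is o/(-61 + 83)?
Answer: 142/11 ≈ 12.909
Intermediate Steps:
o = 284 (o = 2*((254 - 69) - 43) = 2*(185 - 43) = 2*142 = 284)
o/(-61 + 83) = 284/(-61 + 83) = 284/22 = 284*(1/22) = 142/11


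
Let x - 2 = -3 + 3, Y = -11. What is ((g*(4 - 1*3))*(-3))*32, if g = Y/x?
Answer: 528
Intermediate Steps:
x = 2 (x = 2 + (-3 + 3) = 2 + 0 = 2)
g = -11/2 ≈ -5.5000
((g*(4 - 1*3))*(-3))*32 = (-11*(4 - 1*3)/2*(-3))*32 = (-11*(4 - 3)/2*(-3))*32 = (-11/2*1*(-3))*32 = -11/2*(-3)*32 = (33/2)*32 = 528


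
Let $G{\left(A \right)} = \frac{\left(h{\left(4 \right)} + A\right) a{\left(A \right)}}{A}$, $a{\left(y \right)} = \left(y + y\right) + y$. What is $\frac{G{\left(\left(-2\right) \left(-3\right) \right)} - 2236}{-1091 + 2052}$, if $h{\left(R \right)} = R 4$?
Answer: $- \frac{70}{31} \approx -2.2581$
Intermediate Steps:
$a{\left(y \right)} = 3 y$ ($a{\left(y \right)} = 2 y + y = 3 y$)
$h{\left(R \right)} = 4 R$
$G{\left(A \right)} = 48 + 3 A$ ($G{\left(A \right)} = \frac{\left(4 \cdot 4 + A\right) 3 A}{A} = \frac{\left(16 + A\right) 3 A}{A} = \frac{3 A \left(16 + A\right)}{A} = 48 + 3 A$)
$\frac{G{\left(\left(-2\right) \left(-3\right) \right)} - 2236}{-1091 + 2052} = \frac{\left(48 + 3 \left(\left(-2\right) \left(-3\right)\right)\right) - 2236}{-1091 + 2052} = \frac{\left(48 + 3 \cdot 6\right) - 2236}{961} = \left(\left(48 + 18\right) - 2236\right) \frac{1}{961} = \left(66 - 2236\right) \frac{1}{961} = \left(-2170\right) \frac{1}{961} = - \frac{70}{31}$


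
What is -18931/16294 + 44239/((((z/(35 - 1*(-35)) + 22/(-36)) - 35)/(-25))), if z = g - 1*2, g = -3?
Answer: 567632556031/18314456 ≈ 30994.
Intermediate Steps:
z = -5 (z = -3 - 1*2 = -3 - 2 = -5)
-18931/16294 + 44239/((((z/(35 - 1*(-35)) + 22/(-36)) - 35)/(-25))) = -18931/16294 + 44239/((((-5/(35 - 1*(-35)) + 22/(-36)) - 35)/(-25))) = -18931*1/16294 + 44239/((-((-5/(35 + 35) + 22*(-1/36)) - 35)/25)) = -18931/16294 + 44239/((-((-5/70 - 11/18) - 35)/25)) = -18931/16294 + 44239/((-((-5*1/70 - 11/18) - 35)/25)) = -18931/16294 + 44239/((-((-1/14 - 11/18) - 35)/25)) = -18931/16294 + 44239/((-(-43/63 - 35)/25)) = -18931/16294 + 44239/((-1/25*(-2248/63))) = -18931/16294 + 44239/(2248/1575) = -18931/16294 + 44239*(1575/2248) = -18931/16294 + 69676425/2248 = 567632556031/18314456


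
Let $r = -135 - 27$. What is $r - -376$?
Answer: $214$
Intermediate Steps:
$r = -162$
$r - -376 = -162 - -376 = -162 + 376 = 214$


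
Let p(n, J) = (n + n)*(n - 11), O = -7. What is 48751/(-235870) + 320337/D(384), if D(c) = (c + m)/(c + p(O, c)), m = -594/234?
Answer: 69412486422079/129964370 ≈ 5.3409e+5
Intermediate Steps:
p(n, J) = 2*n*(-11 + n) (p(n, J) = (2*n)*(-11 + n) = 2*n*(-11 + n))
m = -33/13 (m = -594*1/234 = -33/13 ≈ -2.5385)
D(c) = (-33/13 + c)/(252 + c) (D(c) = (c - 33/13)/(c + 2*(-7)*(-11 - 7)) = (-33/13 + c)/(c + 2*(-7)*(-18)) = (-33/13 + c)/(c + 252) = (-33/13 + c)/(252 + c))
48751/(-235870) + 320337/D(384) = 48751/(-235870) + 320337/(((-33/13 + 384)/(252 + 384))) = 48751*(-1/235870) + 320337/(((4959/13)/636)) = -48751/235870 + 320337/(((1/636)*(4959/13))) = -48751/235870 + 320337/(1653/2756) = -48751/235870 + 320337*(2756/1653) = -48751/235870 + 294282924/551 = 69412486422079/129964370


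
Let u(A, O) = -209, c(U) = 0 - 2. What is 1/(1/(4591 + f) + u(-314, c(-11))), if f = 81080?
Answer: -85671/17905238 ≈ -0.0047847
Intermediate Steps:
c(U) = -2
1/(1/(4591 + f) + u(-314, c(-11))) = 1/(1/(4591 + 81080) - 209) = 1/(1/85671 - 209) = 1/(-17905238/85671) = -85671/17905238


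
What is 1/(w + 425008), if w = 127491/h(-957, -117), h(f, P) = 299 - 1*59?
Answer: 80/34043137 ≈ 2.3500e-6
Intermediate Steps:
h(f, P) = 240 (h(f, P) = 299 - 59 = 240)
w = 42497/80 (w = 127491/240 = 127491*(1/240) = 42497/80 ≈ 531.21)
1/(w + 425008) = 1/(42497/80 + 425008) = 1/(34043137/80) = 80/34043137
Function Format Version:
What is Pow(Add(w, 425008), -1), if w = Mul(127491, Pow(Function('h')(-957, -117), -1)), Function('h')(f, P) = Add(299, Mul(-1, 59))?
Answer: Rational(80, 34043137) ≈ 2.3500e-6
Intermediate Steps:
Function('h')(f, P) = 240 (Function('h')(f, P) = Add(299, -59) = 240)
w = Rational(42497, 80) (w = Mul(127491, Pow(240, -1)) = Mul(127491, Rational(1, 240)) = Rational(42497, 80) ≈ 531.21)
Pow(Add(w, 425008), -1) = Pow(Add(Rational(42497, 80), 425008), -1) = Pow(Rational(34043137, 80), -1) = Rational(80, 34043137)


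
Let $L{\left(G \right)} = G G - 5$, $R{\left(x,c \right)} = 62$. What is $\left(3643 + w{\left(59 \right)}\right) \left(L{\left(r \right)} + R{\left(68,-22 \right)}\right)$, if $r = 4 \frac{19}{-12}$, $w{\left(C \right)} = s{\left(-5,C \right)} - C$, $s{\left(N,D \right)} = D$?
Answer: $\frac{3183982}{9} \approx 3.5378 \cdot 10^{5}$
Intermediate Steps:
$w{\left(C \right)} = 0$ ($w{\left(C \right)} = C - C = 0$)
$r = - \frac{19}{3}$ ($r = 4 \cdot 19 \left(- \frac{1}{12}\right) = 4 \left(- \frac{19}{12}\right) = - \frac{19}{3} \approx -6.3333$)
$L{\left(G \right)} = -5 + G^{2}$ ($L{\left(G \right)} = G^{2} - 5 = -5 + G^{2}$)
$\left(3643 + w{\left(59 \right)}\right) \left(L{\left(r \right)} + R{\left(68,-22 \right)}\right) = \left(3643 + 0\right) \left(\left(-5 + \left(- \frac{19}{3}\right)^{2}\right) + 62\right) = 3643 \left(\left(-5 + \frac{361}{9}\right) + 62\right) = 3643 \left(\frac{316}{9} + 62\right) = 3643 \cdot \frac{874}{9} = \frac{3183982}{9}$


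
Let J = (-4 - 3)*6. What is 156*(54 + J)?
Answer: 1872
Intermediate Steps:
J = -42 (J = -7*6 = -42)
156*(54 + J) = 156*(54 - 42) = 156*12 = 1872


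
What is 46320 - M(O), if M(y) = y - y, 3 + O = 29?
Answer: 46320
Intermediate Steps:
O = 26 (O = -3 + 29 = 26)
M(y) = 0
46320 - M(O) = 46320 - 1*0 = 46320 + 0 = 46320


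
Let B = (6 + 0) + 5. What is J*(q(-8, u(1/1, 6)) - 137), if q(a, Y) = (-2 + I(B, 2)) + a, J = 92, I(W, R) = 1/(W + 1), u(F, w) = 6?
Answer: -40549/3 ≈ -13516.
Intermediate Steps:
B = 11 (B = 6 + 5 = 11)
I(W, R) = 1/(1 + W)
q(a, Y) = -23/12 + a (q(a, Y) = (-2 + 1/(1 + 11)) + a = (-2 + 1/12) + a = -23/12 + a)
J*(q(-8, u(1/1, 6)) - 137) = 92*((-23/12 - 8) - 137) = 92*(-119/12 - 137) = 92*(-1763/12) = -40549/3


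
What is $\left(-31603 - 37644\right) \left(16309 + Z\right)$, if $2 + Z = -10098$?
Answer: $-429954623$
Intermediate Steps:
$Z = -10100$ ($Z = -2 - 10098 = -10100$)
$\left(-31603 - 37644\right) \left(16309 + Z\right) = \left(-31603 - 37644\right) \left(16309 - 10100\right) = \left(-69247\right) 6209 = -429954623$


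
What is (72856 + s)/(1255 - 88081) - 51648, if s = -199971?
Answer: -4484262133/86826 ≈ -51647.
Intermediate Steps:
(72856 + s)/(1255 - 88081) - 51648 = (72856 - 199971)/(1255 - 88081) - 51648 = -127115/(-86826) - 51648 = -127115*(-1/86826) - 51648 = 127115/86826 - 51648 = -4484262133/86826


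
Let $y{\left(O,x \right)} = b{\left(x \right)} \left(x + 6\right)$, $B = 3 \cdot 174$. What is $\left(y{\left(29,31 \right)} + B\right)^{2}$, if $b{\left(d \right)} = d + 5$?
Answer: $3437316$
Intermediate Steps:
$b{\left(d \right)} = 5 + d$
$B = 522$
$y{\left(O,x \right)} = \left(5 + x\right) \left(6 + x\right)$ ($y{\left(O,x \right)} = \left(5 + x\right) \left(x + 6\right) = \left(5 + x\right) \left(6 + x\right)$)
$\left(y{\left(29,31 \right)} + B\right)^{2} = \left(\left(5 + 31\right) \left(6 + 31\right) + 522\right)^{2} = \left(36 \cdot 37 + 522\right)^{2} = \left(1332 + 522\right)^{2} = 1854^{2} = 3437316$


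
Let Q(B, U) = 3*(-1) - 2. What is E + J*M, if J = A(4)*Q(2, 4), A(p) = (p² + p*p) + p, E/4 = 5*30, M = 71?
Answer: -12180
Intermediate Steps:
Q(B, U) = -5 (Q(B, U) = -3 - 2 = -5)
E = 600 (E = 4*(5*30) = 4*150 = 600)
A(p) = p + 2*p² (A(p) = (p² + p²) + p = 2*p² + p = p + 2*p²)
J = -180 (J = (4*(1 + 2*4))*(-5) = (4*(1 + 8))*(-5) = (4*9)*(-5) = 36*(-5) = -180)
E + J*M = 600 - 180*71 = 600 - 12780 = -12180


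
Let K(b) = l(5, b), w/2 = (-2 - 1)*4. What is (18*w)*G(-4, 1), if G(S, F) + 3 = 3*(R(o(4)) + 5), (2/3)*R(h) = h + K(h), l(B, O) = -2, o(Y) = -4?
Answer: 6480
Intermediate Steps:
w = -24 (w = 2*((-2 - 1)*4) = 2*(-3*4) = 2*(-12) = -24)
K(b) = -2
R(h) = -3 + 3*h/2 (R(h) = 3*(h - 2)/2 = 3*(-2 + h)/2 = -3 + 3*h/2)
G(S, F) = -15 (G(S, F) = -3 + 3*((-3 + (3/2)*(-4)) + 5) = -3 + 3*((-3 - 6) + 5) = -3 + 3*(-9 + 5) = -3 + 3*(-4) = -3 - 12 = -15)
(18*w)*G(-4, 1) = (18*(-24))*(-15) = -432*(-15) = 6480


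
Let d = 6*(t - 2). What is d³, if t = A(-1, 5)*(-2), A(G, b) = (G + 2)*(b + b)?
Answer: -2299968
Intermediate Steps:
A(G, b) = 2*b*(2 + G) (A(G, b) = (2 + G)*(2*b) = 2*b*(2 + G))
t = -20 (t = (2*5*(2 - 1))*(-2) = (2*5*1)*(-2) = 10*(-2) = -20)
d = -132 (d = 6*(-20 - 2) = 6*(-22) = -132)
d³ = (-132)³ = -2299968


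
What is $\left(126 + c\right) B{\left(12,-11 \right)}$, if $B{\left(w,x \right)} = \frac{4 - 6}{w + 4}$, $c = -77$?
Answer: $- \frac{49}{8} \approx -6.125$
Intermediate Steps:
$B{\left(w,x \right)} = - \frac{2}{4 + w}$
$\left(126 + c\right) B{\left(12,-11 \right)} = \left(126 - 77\right) \left(- \frac{2}{4 + 12}\right) = 49 \left(- \frac{2}{16}\right) = 49 \left(\left(-2\right) \frac{1}{16}\right) = 49 \left(- \frac{1}{8}\right) = - \frac{49}{8}$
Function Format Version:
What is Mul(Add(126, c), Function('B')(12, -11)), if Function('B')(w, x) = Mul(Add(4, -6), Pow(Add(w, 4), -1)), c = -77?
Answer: Rational(-49, 8) ≈ -6.1250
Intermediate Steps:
Function('B')(w, x) = Mul(-2, Pow(Add(4, w), -1))
Mul(Add(126, c), Function('B')(12, -11)) = Mul(Add(126, -77), Mul(-2, Pow(Add(4, 12), -1))) = Mul(49, Mul(-2, Pow(16, -1))) = Mul(49, Mul(-2, Rational(1, 16))) = Mul(49, Rational(-1, 8)) = Rational(-49, 8)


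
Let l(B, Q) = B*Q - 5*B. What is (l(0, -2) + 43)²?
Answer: 1849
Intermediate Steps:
l(B, Q) = -5*B + B*Q
(l(0, -2) + 43)² = (0*(-5 - 2) + 43)² = (0*(-7) + 43)² = (0 + 43)² = 43² = 1849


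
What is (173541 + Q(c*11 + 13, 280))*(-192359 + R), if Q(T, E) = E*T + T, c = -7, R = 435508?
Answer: 37823528993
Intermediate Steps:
Q(T, E) = T + E*T
(173541 + Q(c*11 + 13, 280))*(-192359 + R) = (173541 + (-7*11 + 13)*(1 + 280))*(-192359 + 435508) = (173541 + (-77 + 13)*281)*243149 = (173541 - 64*281)*243149 = (173541 - 17984)*243149 = 155557*243149 = 37823528993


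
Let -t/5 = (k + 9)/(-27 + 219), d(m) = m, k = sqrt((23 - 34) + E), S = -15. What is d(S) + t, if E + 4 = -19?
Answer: -975/64 - 5*I*sqrt(34)/192 ≈ -15.234 - 0.15185*I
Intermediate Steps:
E = -23 (E = -4 - 19 = -23)
k = I*sqrt(34) (k = sqrt((23 - 34) - 23) = sqrt(-11 - 23) = sqrt(-34) = I*sqrt(34) ≈ 5.8309*I)
t = -15/64 - 5*I*sqrt(34)/192 (t = -5*(I*sqrt(34) + 9)/(-27 + 219) = -5*(9 + I*sqrt(34))/192 = -5*(3/64 + I*sqrt(34)/192) = -15/64 - 5*I*sqrt(34)/192 ≈ -0.23438 - 0.15185*I)
d(S) + t = -15 + (-15/64 - 5*I*sqrt(34)/192) = -975/64 - 5*I*sqrt(34)/192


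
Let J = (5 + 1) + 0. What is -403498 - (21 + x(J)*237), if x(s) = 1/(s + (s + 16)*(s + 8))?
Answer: -126705203/314 ≈ -4.0352e+5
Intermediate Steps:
J = 6 (J = 6 + 0 = 6)
x(s) = 1/(s + (8 + s)*(16 + s)) (x(s) = 1/(s + (16 + s)*(8 + s)) = 1/(s + (8 + s)*(16 + s)))
-403498 - (21 + x(J)*237) = -403498 - (21 + 237/(128 + 6² + 25*6)) = -403498 - (21 + 237/(128 + 36 + 150)) = -403498 - (21 + 237/314) = -403498 - 1*6831/314 = -403498 - 6831/314 = -126705203/314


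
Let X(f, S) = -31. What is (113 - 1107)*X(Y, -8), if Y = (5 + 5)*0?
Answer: 30814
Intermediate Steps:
Y = 0 (Y = 10*0 = 0)
(113 - 1107)*X(Y, -8) = (113 - 1107)*(-31) = -994*(-31) = 30814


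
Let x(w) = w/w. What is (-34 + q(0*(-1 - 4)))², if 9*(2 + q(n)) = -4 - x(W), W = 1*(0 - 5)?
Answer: 108241/81 ≈ 1336.3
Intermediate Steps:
W = -5 (W = 1*(-5) = -5)
x(w) = 1
q(n) = -23/9 (q(n) = -2 + (-4 - 1*1)/9 = -2 + (-4 - 1)/9 = -2 + (⅑)*(-5) = -2 - 5/9 = -23/9)
(-34 + q(0*(-1 - 4)))² = (-34 - 23/9)² = (-329/9)² = 108241/81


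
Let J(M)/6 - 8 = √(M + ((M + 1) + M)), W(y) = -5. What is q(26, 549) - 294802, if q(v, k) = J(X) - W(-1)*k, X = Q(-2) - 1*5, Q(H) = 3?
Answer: -292009 + 6*I*√5 ≈ -2.9201e+5 + 13.416*I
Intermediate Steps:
X = -2 (X = 3 - 1*5 = 3 - 5 = -2)
J(M) = 48 + 6*√(1 + 3*M) (J(M) = 48 + 6*√(M + ((M + 1) + M)) = 48 + 6*√(M + ((1 + M) + M)) = 48 + 6*√(M + (1 + 2*M)) = 48 + 6*√(1 + 3*M))
q(v, k) = 48 + 5*k + 6*I*√5 (q(v, k) = (48 + 6*√(1 + 3*(-2))) - (-5)*k = (48 + 6*√(1 - 6)) + 5*k = (48 + 6*√(-5)) + 5*k = (48 + 6*(I*√5)) + 5*k = (48 + 6*I*√5) + 5*k = 48 + 5*k + 6*I*√5)
q(26, 549) - 294802 = (48 + 5*549 + 6*I*√5) - 294802 = (48 + 2745 + 6*I*√5) - 294802 = (2793 + 6*I*√5) - 294802 = -292009 + 6*I*√5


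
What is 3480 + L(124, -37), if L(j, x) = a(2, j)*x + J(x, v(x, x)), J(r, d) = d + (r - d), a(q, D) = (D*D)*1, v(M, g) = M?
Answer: -565469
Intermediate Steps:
a(q, D) = D² (a(q, D) = D²*1 = D²)
J(r, d) = r
L(j, x) = x + x*j² (L(j, x) = j²*x + x = x*j² + x = x + x*j²)
3480 + L(124, -37) = 3480 - 37*(1 + 124²) = 3480 - 37*(1 + 15376) = 3480 - 37*15377 = 3480 - 568949 = -565469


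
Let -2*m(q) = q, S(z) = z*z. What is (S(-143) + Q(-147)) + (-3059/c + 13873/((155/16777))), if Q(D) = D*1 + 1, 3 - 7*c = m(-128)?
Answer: 14392870461/9455 ≈ 1.5223e+6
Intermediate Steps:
S(z) = z²
m(q) = -q/2
c = -61/7 (c = 3/7 - (-1)*(-128)/14 = 3/7 - ⅐*64 = 3/7 - 64/7 = -61/7 ≈ -8.7143)
Q(D) = 1 + D (Q(D) = D + 1 = 1 + D)
(S(-143) + Q(-147)) + (-3059/c + 13873/((155/16777))) = ((-143)² + (1 - 147)) + (-3059/(-61/7) + 13873/((155/16777))) = (20449 - 146) + (-3059*(-7/61) + 13873/((155*(1/16777)))) = 20303 + (21413/61 + 13873/(155/16777)) = 20303 + (21413/61 + 13873*(16777/155)) = 20303 + (21413/61 + 232747321/155) = 20303 + 14200905596/9455 = 14392870461/9455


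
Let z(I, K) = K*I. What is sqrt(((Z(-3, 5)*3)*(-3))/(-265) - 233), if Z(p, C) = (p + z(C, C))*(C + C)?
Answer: I*sqrt(633509)/53 ≈ 15.018*I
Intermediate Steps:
z(I, K) = I*K
Z(p, C) = 2*C*(p + C**2) (Z(p, C) = (p + C*C)*(C + C) = (p + C**2)*(2*C) = 2*C*(p + C**2))
sqrt(((Z(-3, 5)*3)*(-3))/(-265) - 233) = sqrt((((2*5*(-3 + 5**2))*3)*(-3))/(-265) - 233) = sqrt((((2*5*(-3 + 25))*3)*(-3))*(-1/265) - 233) = sqrt((((2*5*22)*3)*(-3))*(-1/265) - 233) = sqrt(((220*3)*(-3))*(-1/265) - 233) = sqrt((660*(-3))*(-1/265) - 233) = sqrt(-1980*(-1/265) - 233) = sqrt(396/53 - 233) = sqrt(-11953/53) = I*sqrt(633509)/53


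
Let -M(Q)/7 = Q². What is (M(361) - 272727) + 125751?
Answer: -1059223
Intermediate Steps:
M(Q) = -7*Q²
(M(361) - 272727) + 125751 = (-7*361² - 272727) + 125751 = (-7*130321 - 272727) + 125751 = (-912247 - 272727) + 125751 = -1184974 + 125751 = -1059223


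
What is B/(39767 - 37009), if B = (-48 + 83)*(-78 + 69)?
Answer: -45/394 ≈ -0.11421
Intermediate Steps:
B = -315 (B = 35*(-9) = -315)
B/(39767 - 37009) = -315/(39767 - 37009) = -315/2758 = -315*1/2758 = -45/394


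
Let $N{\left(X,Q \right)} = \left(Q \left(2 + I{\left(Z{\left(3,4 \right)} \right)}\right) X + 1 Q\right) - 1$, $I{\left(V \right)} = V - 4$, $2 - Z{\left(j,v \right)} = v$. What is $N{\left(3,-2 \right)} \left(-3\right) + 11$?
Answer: $-52$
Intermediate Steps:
$Z{\left(j,v \right)} = 2 - v$
$I{\left(V \right)} = -4 + V$
$N{\left(X,Q \right)} = -1 + Q - 4 Q X$ ($N{\left(X,Q \right)} = \left(Q \left(2 + \left(-4 + \left(2 - 4\right)\right)\right) X + 1 Q\right) - 1 = \left(Q \left(2 + \left(-4 + \left(2 - 4\right)\right)\right) X + Q\right) - 1 = \left(Q \left(2 - 6\right) X + Q\right) - 1 = \left(Q \left(-4\right) X + Q\right) - 1 = \left(- 4 Q X + Q\right) - 1 = \left(Q - 4 Q X\right) - 1 = -1 + Q - 4 Q X$)
$N{\left(3,-2 \right)} \left(-3\right) + 11 = \left(-1 - 2 - \left(-8\right) 3\right) \left(-3\right) + 11 = \left(-1 - 2 + 24\right) \left(-3\right) + 11 = 21 \left(-3\right) + 11 = -63 + 11 = -52$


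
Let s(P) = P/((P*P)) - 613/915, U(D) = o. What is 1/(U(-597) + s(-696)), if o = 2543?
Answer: 70760/179895173 ≈ 0.00039334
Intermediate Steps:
U(D) = 2543
s(P) = -613/915 + 1/P (s(P) = P/(P²) - 613*1/915 = P/P² - 613/915 = 1/P - 613/915 = -613/915 + 1/P)
1/(U(-597) + s(-696)) = 1/(2543 + (-613/915 + 1/(-696))) = 1/(2543 + (-613/915 - 1/696)) = 1/(2543 - 47507/70760) = 1/(179895173/70760) = 70760/179895173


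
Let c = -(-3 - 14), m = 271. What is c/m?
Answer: 17/271 ≈ 0.062731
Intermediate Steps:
c = 17 (c = -1*(-17) = 17)
c/m = 17/271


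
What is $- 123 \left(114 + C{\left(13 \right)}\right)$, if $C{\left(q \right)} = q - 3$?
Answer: $-15252$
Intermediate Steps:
$C{\left(q \right)} = -3 + q$ ($C{\left(q \right)} = q - 3 = -3 + q$)
$- 123 \left(114 + C{\left(13 \right)}\right) = - 123 \left(114 + \left(-3 + 13\right)\right) = - 123 \left(114 + 10\right) = \left(-123\right) 124 = -15252$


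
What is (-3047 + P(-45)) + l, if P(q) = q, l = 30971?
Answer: 27879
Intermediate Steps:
(-3047 + P(-45)) + l = (-3047 - 45) + 30971 = -3092 + 30971 = 27879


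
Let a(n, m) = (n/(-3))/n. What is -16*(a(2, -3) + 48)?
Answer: -2288/3 ≈ -762.67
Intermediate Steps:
a(n, m) = -1/3 (a(n, m) = (n*(-1/3))/n = (-n/3)/n = -1/3)
-16*(a(2, -3) + 48) = -16*(-1/3 + 48) = -16*143/3 = -2288/3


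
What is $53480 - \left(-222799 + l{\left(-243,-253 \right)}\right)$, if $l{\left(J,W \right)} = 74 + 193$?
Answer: $276012$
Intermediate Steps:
$l{\left(J,W \right)} = 267$
$53480 - \left(-222799 + l{\left(-243,-253 \right)}\right) = 53480 + \left(222799 - 267\right) = 53480 + 222532 = 276012$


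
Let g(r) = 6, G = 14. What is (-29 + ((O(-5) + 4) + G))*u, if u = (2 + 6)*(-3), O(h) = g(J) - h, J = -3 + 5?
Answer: 0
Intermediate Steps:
J = 2
O(h) = 6 - h
u = -24 (u = 8*(-3) = -24)
(-29 + ((O(-5) + 4) + G))*u = (-29 + (((6 - 1*(-5)) + 4) + 14))*(-24) = (-29 + (((6 + 5) + 4) + 14))*(-24) = (-29 + ((11 + 4) + 14))*(-24) = (-29 + (15 + 14))*(-24) = (-29 + 29)*(-24) = 0*(-24) = 0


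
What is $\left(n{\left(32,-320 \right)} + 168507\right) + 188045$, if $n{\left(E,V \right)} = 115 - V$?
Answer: $356987$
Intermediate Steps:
$\left(n{\left(32,-320 \right)} + 168507\right) + 188045 = \left(\left(115 - -320\right) + 168507\right) + 188045 = \left(\left(115 + 320\right) + 168507\right) + 188045 = \left(435 + 168507\right) + 188045 = 168942 + 188045 = 356987$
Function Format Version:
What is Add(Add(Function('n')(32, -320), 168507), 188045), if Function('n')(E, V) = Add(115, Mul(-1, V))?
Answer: 356987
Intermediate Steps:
Add(Add(Function('n')(32, -320), 168507), 188045) = Add(Add(Add(115, Mul(-1, -320)), 168507), 188045) = Add(Add(Add(115, 320), 168507), 188045) = Add(Add(435, 168507), 188045) = Add(168942, 188045) = 356987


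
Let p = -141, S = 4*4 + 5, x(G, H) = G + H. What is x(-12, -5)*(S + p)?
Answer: 2040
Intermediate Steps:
S = 21 (S = 16 + 5 = 21)
x(-12, -5)*(S + p) = (-12 - 5)*(21 - 141) = -17*(-120) = 2040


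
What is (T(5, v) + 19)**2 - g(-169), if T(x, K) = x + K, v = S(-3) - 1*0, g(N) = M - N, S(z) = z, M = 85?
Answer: 187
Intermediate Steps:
g(N) = 85 - N
v = -3 (v = -3 - 1*0 = -3 + 0 = -3)
T(x, K) = K + x
(T(5, v) + 19)**2 - g(-169) = ((-3 + 5) + 19)**2 - (85 - 1*(-169)) = (2 + 19)**2 - (85 + 169) = 21**2 - 1*254 = 441 - 254 = 187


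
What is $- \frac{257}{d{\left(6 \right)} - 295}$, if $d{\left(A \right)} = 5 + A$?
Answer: $\frac{257}{284} \approx 0.90493$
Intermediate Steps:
$- \frac{257}{d{\left(6 \right)} - 295} = - \frac{257}{\left(5 + 6\right) - 295} = - \frac{257}{11 - 295} = - \frac{257}{-284} = \left(-257\right) \left(- \frac{1}{284}\right) = \frac{257}{284}$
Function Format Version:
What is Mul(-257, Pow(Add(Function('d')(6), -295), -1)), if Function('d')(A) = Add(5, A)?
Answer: Rational(257, 284) ≈ 0.90493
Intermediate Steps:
Mul(-257, Pow(Add(Function('d')(6), -295), -1)) = Mul(-257, Pow(Add(Add(5, 6), -295), -1)) = Mul(-257, Pow(Add(11, -295), -1)) = Mul(-257, Pow(-284, -1)) = Mul(-257, Rational(-1, 284)) = Rational(257, 284)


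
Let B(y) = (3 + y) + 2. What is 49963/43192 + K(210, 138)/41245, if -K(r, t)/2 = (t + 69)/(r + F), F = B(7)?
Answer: 76243805347/65913799480 ≈ 1.1567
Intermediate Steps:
B(y) = 5 + y
F = 12 (F = 5 + 7 = 12)
K(r, t) = -2*(69 + t)/(12 + r) (K(r, t) = -2*(t + 69)/(r + 12) = -2*(69 + t)/(12 + r))
49963/43192 + K(210, 138)/41245 = 49963/43192 + (2*(-69 - 1*138)/(12 + 210))/41245 = 49963*(1/43192) + (2*(-69 - 138)/222)*(1/41245) = 49963/43192 + (2*(1/222)*(-207))*(1/41245) = 49963/43192 - 69/37*1/41245 = 49963/43192 - 69/1526065 = 76243805347/65913799480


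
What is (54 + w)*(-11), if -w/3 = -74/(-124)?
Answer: -35607/62 ≈ -574.31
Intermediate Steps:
w = -111/62 (w = -(-222)/(-124) = -(-222)*(-1)/124 = -3*37/62 = -111/62 ≈ -1.7903)
(54 + w)*(-11) = (54 - 111/62)*(-11) = (3237/62)*(-11) = -35607/62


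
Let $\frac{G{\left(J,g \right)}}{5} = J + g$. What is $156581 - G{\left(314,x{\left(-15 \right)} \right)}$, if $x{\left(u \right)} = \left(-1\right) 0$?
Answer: $155011$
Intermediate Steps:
$x{\left(u \right)} = 0$
$G{\left(J,g \right)} = 5 J + 5 g$ ($G{\left(J,g \right)} = 5 \left(J + g\right) = 5 J + 5 g$)
$156581 - G{\left(314,x{\left(-15 \right)} \right)} = 156581 - \left(5 \cdot 314 + 5 \cdot 0\right) = 156581 - \left(1570 + 0\right) = 156581 - 1570 = 155011$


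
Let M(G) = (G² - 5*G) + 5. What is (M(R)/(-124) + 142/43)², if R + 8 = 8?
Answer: 302516449/28430224 ≈ 10.641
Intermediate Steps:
R = 0 (R = -8 + 8 = 0)
M(G) = 5 + G² - 5*G
(M(R)/(-124) + 142/43)² = ((5 + 0² - 5*0)/(-124) + 142/43)² = ((5 + 0 + 0)*(-1/124) + 142*(1/43))² = (5*(-1/124) + 142/43)² = (-5/124 + 142/43)² = (17393/5332)² = 302516449/28430224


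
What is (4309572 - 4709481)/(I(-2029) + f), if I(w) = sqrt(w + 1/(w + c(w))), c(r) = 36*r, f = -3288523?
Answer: 32909749618822237/270622738088023245 + 133303*I*sqrt(11435353437614)/270622738088023245 ≈ 0.12161 + 1.6657e-6*I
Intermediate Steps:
I(w) = sqrt(w + 1/(37*w)) (I(w) = sqrt(w + 1/(w + 36*w)) = sqrt(w + 1/(37*w)))
(4309572 - 4709481)/(I(-2029) + f) = (4309572 - 4709481)/(sqrt(37/(-2029) + 1369*(-2029))/37 - 3288523) = -399909/(sqrt(37*(-1/2029) - 2777701)/37 - 3288523) = -399909/(sqrt(-37/2029 - 2777701)/37 - 3288523) = -399909/(sqrt(-5635955366/2029)/37 - 3288523) = -399909/((I*sqrt(11435353437614)/2029)/37 - 3288523) = -399909/(I*sqrt(11435353437614)/75073 - 3288523) = -399909/(-3288523 + I*sqrt(11435353437614)/75073)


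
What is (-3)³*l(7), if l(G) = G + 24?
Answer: -837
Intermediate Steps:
l(G) = 24 + G
(-3)³*l(7) = (-3)³*(24 + 7) = -27*31 = -837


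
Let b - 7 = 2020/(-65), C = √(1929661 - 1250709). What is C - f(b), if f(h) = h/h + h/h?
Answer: -2 + 2*√169738 ≈ 821.99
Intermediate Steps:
C = 2*√169738 (C = √678952 = 2*√169738 ≈ 823.99)
b = -313/13 (b = 7 + 2020/(-65) = 7 + 2020*(-1/65) = 7 - 404/13 = -313/13 ≈ -24.077)
f(h) = 2 (f(h) = 1 + 1 = 2)
C - f(b) = 2*√169738 - 1*2 = 2*√169738 - 2 = -2 + 2*√169738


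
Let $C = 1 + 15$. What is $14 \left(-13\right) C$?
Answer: $-2912$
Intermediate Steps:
$C = 16$
$14 \left(-13\right) C = 14 \left(-13\right) 16 = \left(-182\right) 16 = -2912$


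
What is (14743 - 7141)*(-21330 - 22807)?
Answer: -335529474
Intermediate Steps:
(14743 - 7141)*(-21330 - 22807) = 7602*(-44137) = -335529474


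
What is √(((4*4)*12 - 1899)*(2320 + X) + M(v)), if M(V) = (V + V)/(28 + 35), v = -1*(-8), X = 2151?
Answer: I*√3365710565/21 ≈ 2762.6*I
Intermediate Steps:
v = 8
M(V) = 2*V/63 (M(V) = (2*V)/63 = (2*V)*(1/63) = 2*V/63)
√(((4*4)*12 - 1899)*(2320 + X) + M(v)) = √(((4*4)*12 - 1899)*(2320 + 2151) + (2/63)*8) = √((16*12 - 1899)*4471 + 16/63) = √((192 - 1899)*4471 + 16/63) = √(-1707*4471 + 16/63) = √(-7631997 + 16/63) = √(-480815795/63) = I*√3365710565/21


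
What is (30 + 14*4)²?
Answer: 7396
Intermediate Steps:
(30 + 14*4)² = (30 + 56)² = 86² = 7396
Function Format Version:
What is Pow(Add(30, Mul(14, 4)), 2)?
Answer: 7396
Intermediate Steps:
Pow(Add(30, Mul(14, 4)), 2) = Pow(Add(30, 56), 2) = Pow(86, 2) = 7396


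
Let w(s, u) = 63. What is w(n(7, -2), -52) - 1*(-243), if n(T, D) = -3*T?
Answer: 306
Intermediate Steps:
w(n(7, -2), -52) - 1*(-243) = 63 - 1*(-243) = 63 + 243 = 306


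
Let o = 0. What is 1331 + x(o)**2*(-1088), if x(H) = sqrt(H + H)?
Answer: 1331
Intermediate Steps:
x(H) = sqrt(2)*sqrt(H) (x(H) = sqrt(2*H) = sqrt(2)*sqrt(H))
1331 + x(o)**2*(-1088) = 1331 + (sqrt(2)*sqrt(0))**2*(-1088) = 1331 + (sqrt(2)*0)**2*(-1088) = 1331 + 0**2*(-1088) = 1331 + 0*(-1088) = 1331 + 0 = 1331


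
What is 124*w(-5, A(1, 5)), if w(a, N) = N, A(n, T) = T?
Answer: 620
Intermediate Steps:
124*w(-5, A(1, 5)) = 124*5 = 620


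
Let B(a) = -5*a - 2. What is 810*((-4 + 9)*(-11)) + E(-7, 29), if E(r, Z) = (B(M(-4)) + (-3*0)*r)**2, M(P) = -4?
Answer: -44226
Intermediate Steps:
B(a) = -2 - 5*a
E(r, Z) = 324 (E(r, Z) = ((-2 - 5*(-4)) + (-3*0)*r)**2 = ((-2 + 20) + 0*r)**2 = (18 + 0)**2 = 18**2 = 324)
810*((-4 + 9)*(-11)) + E(-7, 29) = 810*((-4 + 9)*(-11)) + 324 = 810*(5*(-11)) + 324 = 810*(-55) + 324 = -44550 + 324 = -44226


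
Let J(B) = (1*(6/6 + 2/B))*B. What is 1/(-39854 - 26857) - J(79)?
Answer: -5403592/66711 ≈ -81.000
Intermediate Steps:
J(B) = B*(1 + 2/B) (J(B) = (1*(6*(⅙) + 2/B))*B = (1*(1 + 2/B))*B = (1 + 2/B)*B = B*(1 + 2/B))
1/(-39854 - 26857) - J(79) = 1/(-39854 - 26857) - (2 + 79) = 1/(-66711) - 1*81 = -1/66711 - 81 = -5403592/66711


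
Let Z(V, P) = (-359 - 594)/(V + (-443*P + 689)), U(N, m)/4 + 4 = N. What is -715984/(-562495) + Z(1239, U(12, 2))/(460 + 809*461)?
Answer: 3274562977154823/2572578437932840 ≈ 1.2729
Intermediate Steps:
U(N, m) = -16 + 4*N
Z(V, P) = -953/(689 + V - 443*P) (Z(V, P) = -953/(V + (689 - 443*P)) = -953/(689 + V - 443*P))
-715984/(-562495) + Z(1239, U(12, 2))/(460 + 809*461) = -715984/(-562495) + (953/(-689 - 1*1239 + 443*(-16 + 4*12)))/(460 + 809*461) = -715984*(-1/562495) + (953/(-689 - 1239 + 443*(-16 + 48)))/(460 + 372949) = 715984/562495 + (953/(-689 - 1239 + 443*32))/373409 = 715984/562495 + (953/(-689 - 1239 + 14176))*(1/373409) = 715984/562495 + (953/12248)*(1/373409) = 715984/562495 + 953/4573513432 = 3274562977154823/2572578437932840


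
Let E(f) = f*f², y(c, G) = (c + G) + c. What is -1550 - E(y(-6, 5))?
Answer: -1207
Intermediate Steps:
y(c, G) = G + 2*c (y(c, G) = (G + c) + c = G + 2*c)
E(f) = f³
-1550 - E(y(-6, 5)) = -1550 - (5 + 2*(-6))³ = -1550 - (5 - 12)³ = -1550 - 1*(-7)³ = -1550 - 1*(-343) = -1550 + 343 = -1207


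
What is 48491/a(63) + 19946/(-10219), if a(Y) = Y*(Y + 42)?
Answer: 363586739/67598685 ≈ 5.3786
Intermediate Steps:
a(Y) = Y*(42 + Y)
48491/a(63) + 19946/(-10219) = 48491/((63*(42 + 63))) + 19946/(-10219) = 48491/((63*105)) + 19946*(-1/10219) = 48491/6615 - 19946/10219 = 363586739/67598685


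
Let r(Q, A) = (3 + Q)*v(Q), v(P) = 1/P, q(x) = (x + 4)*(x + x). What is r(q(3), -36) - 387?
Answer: -5403/14 ≈ -385.93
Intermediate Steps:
q(x) = 2*x*(4 + x) (q(x) = (4 + x)*(2*x) = 2*x*(4 + x))
r(Q, A) = (3 + Q)/Q
r(q(3), -36) - 387 = (3 + 2*3*(4 + 3))/((2*3*(4 + 3))) - 387 = (3 + 2*3*7)/((2*3*7)) - 387 = (3 + 42)/42 - 387 = (1/42)*45 - 387 = 15/14 - 387 = -5403/14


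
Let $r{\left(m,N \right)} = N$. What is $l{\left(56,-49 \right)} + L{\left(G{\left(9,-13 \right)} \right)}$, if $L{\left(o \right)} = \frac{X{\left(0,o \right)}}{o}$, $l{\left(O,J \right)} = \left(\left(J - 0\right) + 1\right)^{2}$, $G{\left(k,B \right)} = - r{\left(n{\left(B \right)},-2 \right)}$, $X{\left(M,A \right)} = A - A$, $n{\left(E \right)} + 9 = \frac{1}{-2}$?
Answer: $2304$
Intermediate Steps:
$n{\left(E \right)} = - \frac{19}{2}$ ($n{\left(E \right)} = -9 + \frac{1}{-2} = -9 - \frac{1}{2} = - \frac{19}{2}$)
$X{\left(M,A \right)} = 0$
$G{\left(k,B \right)} = 2$ ($G{\left(k,B \right)} = \left(-1\right) \left(-2\right) = 2$)
$l{\left(O,J \right)} = \left(1 + J\right)^{2}$ ($l{\left(O,J \right)} = \left(\left(J + 0\right) + 1\right)^{2} = \left(J + 1\right)^{2} = \left(1 + J\right)^{2}$)
$L{\left(o \right)} = 0$ ($L{\left(o \right)} = \frac{0}{o} = 0$)
$l{\left(56,-49 \right)} + L{\left(G{\left(9,-13 \right)} \right)} = \left(1 - 49\right)^{2} + 0 = \left(-48\right)^{2} + 0 = 2304 + 0 = 2304$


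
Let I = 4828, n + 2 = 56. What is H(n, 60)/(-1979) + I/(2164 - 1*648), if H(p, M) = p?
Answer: 2368187/750041 ≈ 3.1574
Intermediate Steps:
n = 54 (n = -2 + 56 = 54)
H(n, 60)/(-1979) + I/(2164 - 1*648) = 54/(-1979) + 4828/(2164 - 1*648) = 54*(-1/1979) + 4828/(2164 - 648) = -54/1979 + 4828/1516 = -54/1979 + 4828*(1/1516) = -54/1979 + 1207/379 = 2368187/750041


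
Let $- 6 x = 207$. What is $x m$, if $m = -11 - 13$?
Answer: $828$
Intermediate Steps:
$m = -24$
$x = - \frac{69}{2}$ ($x = \left(- \frac{1}{6}\right) 207 = - \frac{69}{2} \approx -34.5$)
$x m = \left(- \frac{69}{2}\right) \left(-24\right) = 828$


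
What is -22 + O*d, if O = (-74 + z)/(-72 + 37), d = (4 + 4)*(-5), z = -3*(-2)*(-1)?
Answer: -794/7 ≈ -113.43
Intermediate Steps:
z = -6 (z = 6*(-1) = -6)
d = -40 (d = 8*(-5) = -40)
O = 16/7 (O = (-74 - 6)/(-72 + 37) = -80/(-35) = -80*(-1/35) = 16/7 ≈ 2.2857)
-22 + O*d = -22 + (16/7)*(-40) = -22 - 640/7 = -794/7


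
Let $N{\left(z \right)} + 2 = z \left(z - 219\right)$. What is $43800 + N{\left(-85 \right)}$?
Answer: $69638$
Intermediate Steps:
$N{\left(z \right)} = -2 + z \left(-219 + z\right)$ ($N{\left(z \right)} = -2 + z \left(z - 219\right) = -2 + z \left(-219 + z\right)$)
$43800 + N{\left(-85 \right)} = 43800 - \left(-18613 - 7225\right) = 43800 + \left(-2 + 7225 + 18615\right) = 43800 + 25838 = 69638$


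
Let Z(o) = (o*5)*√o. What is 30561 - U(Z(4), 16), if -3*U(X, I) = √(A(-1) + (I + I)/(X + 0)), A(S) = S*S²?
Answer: 30561 + I*√5/15 ≈ 30561.0 + 0.14907*I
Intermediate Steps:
Z(o) = 5*o^(3/2) (Z(o) = (5*o)*√o = 5*o^(3/2))
A(S) = S³
U(X, I) = -√(-1 + 2*I/X)/3 (U(X, I) = -√((-1)³ + (I + I)/(X + 0))/3 = -√(-1 + (2*I)/X)/3 = -√(-1 + 2*I/X)/3)
30561 - U(Z(4), 16) = 30561 - (-1)*√((-5*4^(3/2) + 2*16)/((5*4^(3/2))))/3 = 30561 - (-1)*√((-5*8 + 32)/((5*8)))/3 = 30561 - (-1)*√((-1*40 + 32)/40)/3 = 30561 - (-1)*√((-40 + 32)/40)/3 = 30561 - (-1)*√((1/40)*(-8))/3 = 30561 - (-1)*√(-⅕)/3 = 30561 - (-1)*I*√5/5/3 = 30561 - (-1)*I*√5/15 = 30561 + I*√5/15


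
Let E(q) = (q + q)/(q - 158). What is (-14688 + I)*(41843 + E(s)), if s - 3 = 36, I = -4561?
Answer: -95845371511/119 ≈ -8.0542e+8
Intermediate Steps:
s = 39 (s = 3 + 36 = 39)
E(q) = 2*q/(-158 + q) (E(q) = (2*q)/(-158 + q) = 2*q/(-158 + q))
(-14688 + I)*(41843 + E(s)) = (-14688 - 4561)*(41843 + 2*39/(-158 + 39)) = -19249*(41843 + 2*39/(-119)) = -19249*(41843 + 2*39*(-1/119)) = -19249*(41843 - 78/119) = -19249*4979239/119 = -95845371511/119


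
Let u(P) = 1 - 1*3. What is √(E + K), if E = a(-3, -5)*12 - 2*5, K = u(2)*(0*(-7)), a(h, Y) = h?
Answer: I*√46 ≈ 6.7823*I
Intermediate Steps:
u(P) = -2 (u(P) = 1 - 3 = -2)
K = 0 (K = -0*(-7) = -2*0 = 0)
E = -46 (E = -3*12 - 2*5 = -36 - 10 = -46)
√(E + K) = √(-46 + 0) = √(-46) = I*√46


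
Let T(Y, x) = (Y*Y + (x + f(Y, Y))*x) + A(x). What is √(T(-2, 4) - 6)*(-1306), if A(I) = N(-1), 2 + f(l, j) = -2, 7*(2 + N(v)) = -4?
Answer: -5224*I*√14/7 ≈ -2792.3*I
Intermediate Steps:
N(v) = -18/7 (N(v) = -2 + (⅐)*(-4) = -2 - 4/7 = -18/7)
f(l, j) = -4 (f(l, j) = -2 - 2 = -4)
A(I) = -18/7
T(Y, x) = -18/7 + Y² + x*(-4 + x) (T(Y, x) = (Y*Y + (x - 4)*x) - 18/7 = (Y² + (-4 + x)*x) - 18/7 = (Y² + x*(-4 + x)) - 18/7 = -18/7 + Y² + x*(-4 + x))
√(T(-2, 4) - 6)*(-1306) = √((-18/7 + (-2)² + 4² - 4*4) - 6)*(-1306) = √((-18/7 + 4 + 16 - 16) - 6)*(-1306) = √(10/7 - 6)*(-1306) = √(-32/7)*(-1306) = (4*I*√14/7)*(-1306) = -5224*I*√14/7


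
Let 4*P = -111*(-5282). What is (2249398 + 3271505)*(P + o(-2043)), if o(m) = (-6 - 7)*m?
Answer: 1911717560907/2 ≈ 9.5586e+11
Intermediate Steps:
P = 293151/2 (P = (-111*(-5282))/4 = (¼)*586302 = 293151/2 ≈ 1.4658e+5)
o(m) = -13*m
(2249398 + 3271505)*(P + o(-2043)) = (2249398 + 3271505)*(293151/2 - 13*(-2043)) = 5520903*(293151/2 + 26559) = 5520903*(346269/2) = 1911717560907/2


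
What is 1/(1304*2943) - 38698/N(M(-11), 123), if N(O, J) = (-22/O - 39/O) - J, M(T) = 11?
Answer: 816806271515/2713234104 ≈ 301.05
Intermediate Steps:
N(O, J) = -J - 61/O (N(O, J) = -61/O - J = -J - 61/O)
1/(1304*2943) - 38698/N(M(-11), 123) = 1/(1304*2943) - 38698/(-1*123 - 61/11) = (1/1304)*(1/2943) - 38698/(-123 - 61*1/11) = 1/3837672 - 38698/(-123 - 61/11) = 1/3837672 - 38698/(-1414/11) = 1/3837672 - 38698*(-11/1414) = 1/3837672 + 212839/707 = 816806271515/2713234104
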